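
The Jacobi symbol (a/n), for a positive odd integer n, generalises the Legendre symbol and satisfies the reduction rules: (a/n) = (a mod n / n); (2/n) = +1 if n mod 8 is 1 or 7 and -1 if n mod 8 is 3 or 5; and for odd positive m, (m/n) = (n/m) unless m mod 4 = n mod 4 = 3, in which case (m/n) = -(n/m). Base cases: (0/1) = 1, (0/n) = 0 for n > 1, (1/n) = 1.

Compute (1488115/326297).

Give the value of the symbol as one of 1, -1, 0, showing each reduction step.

(1488115/326297): 1488115 mod 326297 = 182927, so (1488115/326297) = (182927/326297)
flip (182927/326297) -> (326297/182927): both odd, 182927 mod 4 = 3, 326297 mod 4 = 1, so the flip contributes +1; sign now +1
(326297/182927): 326297 mod 182927 = 143370, so (326297/182927) = (143370/182927)
factor out 2^1: 143370 = 2^1·71685; with 182927 mod 8 = 7, (2/182927) = +1; sign now +1; continue with (71685/182927)
flip (71685/182927) -> (182927/71685): both odd, 71685 mod 4 = 1, 182927 mod 4 = 3, so the flip contributes +1; sign now +1
(182927/71685): 182927 mod 71685 = 39557, so (182927/71685) = (39557/71685)
flip (39557/71685) -> (71685/39557): both odd, 39557 mod 4 = 1, 71685 mod 4 = 1, so the flip contributes +1; sign now +1
(71685/39557): 71685 mod 39557 = 32128, so (71685/39557) = (32128/39557)
factor out 2^7: 32128 = 2^7·251; with 39557 mod 8 = 5, (2/39557) = -1; sign now -1; continue with (251/39557)
flip (251/39557) -> (39557/251): both odd, 251 mod 4 = 3, 39557 mod 4 = 1, so the flip contributes +1; sign now -1
(39557/251): 39557 mod 251 = 150, so (39557/251) = (150/251)
factor out 2^1: 150 = 2^1·75; with 251 mod 8 = 3, (2/251) = -1; sign now +1; continue with (75/251)
flip (75/251) -> (251/75): both odd, 75 mod 4 = 3, 251 mod 4 = 3, so the flip contributes -1; sign now -1
(251/75): 251 mod 75 = 26, so (251/75) = (26/75)
factor out 2^1: 26 = 2^1·13; with 75 mod 8 = 3, (2/75) = -1; sign now +1; continue with (13/75)
flip (13/75) -> (75/13): both odd, 13 mod 4 = 1, 75 mod 4 = 3, so the flip contributes +1; sign now +1
(75/13): 75 mod 13 = 10, so (75/13) = (10/13)
factor out 2^1: 10 = 2^1·5; with 13 mod 8 = 5, (2/13) = -1; sign now -1; continue with (5/13)
flip (5/13) -> (13/5): both odd, 5 mod 4 = 1, 13 mod 4 = 1, so the flip contributes +1; sign now -1
(13/5): 13 mod 5 = 3, so (13/5) = (3/5)
flip (3/5) -> (5/3): both odd, 3 mod 4 = 3, 5 mod 4 = 1, so the flip contributes +1; sign now -1
(5/3): 5 mod 3 = 2, so (5/3) = (2/3)
factor out 2^1: 2 = 2^1·1; with 3 mod 8 = 3, (2/3) = -1; sign now +1; continue with (1/3)
reached (1/3) = 1, so the symbol is +1

1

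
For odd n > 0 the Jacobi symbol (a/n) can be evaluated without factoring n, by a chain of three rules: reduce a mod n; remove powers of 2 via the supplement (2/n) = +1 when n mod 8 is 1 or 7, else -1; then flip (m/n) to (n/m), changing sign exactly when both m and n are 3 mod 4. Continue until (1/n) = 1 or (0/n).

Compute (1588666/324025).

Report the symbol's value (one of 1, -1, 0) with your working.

-1

(1588666/324025) = (292566/324025)   [reduce mod 324025]
292566 = 2^1·146283; (2/324025) = +1 since 324025 mod 8 = 1, so (292566/324025) = (+1)^1·(146283/324025); sign now +1
reciprocity: (146283/324025) = +1·(324025/146283) since 146283 mod 4 = 3, 324025 mod 4 = 1; sign now +1
(324025/146283) = (31459/146283)   [reduce mod 146283]
reciprocity: (31459/146283) = -1·(146283/31459) since 31459 mod 4 = 3, 146283 mod 4 = 3; sign now -1
(146283/31459) = (20447/31459)   [reduce mod 31459]
reciprocity: (20447/31459) = -1·(31459/20447) since 20447 mod 4 = 3, 31459 mod 4 = 3; sign now +1
(31459/20447) = (11012/20447)   [reduce mod 20447]
11012 = 2^2·2753; (2/20447) = +1 since 20447 mod 8 = 7, so (11012/20447) = (+1)^2·(2753/20447); sign now +1
reciprocity: (2753/20447) = +1·(20447/2753) since 2753 mod 4 = 1, 20447 mod 4 = 3; sign now +1
(20447/2753) = (1176/2753)   [reduce mod 2753]
1176 = 2^3·147; (2/2753) = +1 since 2753 mod 8 = 1, so (1176/2753) = (+1)^3·(147/2753); sign now +1
reciprocity: (147/2753) = +1·(2753/147) since 147 mod 4 = 3, 2753 mod 4 = 1; sign now +1
(2753/147) = (107/147)   [reduce mod 147]
reciprocity: (107/147) = -1·(147/107) since 107 mod 4 = 3, 147 mod 4 = 3; sign now -1
(147/107) = (40/107)   [reduce mod 107]
40 = 2^3·5; (2/107) = -1 since 107 mod 8 = 3, so (40/107) = (-1)^3·(5/107); sign now +1
reciprocity: (5/107) = +1·(107/5) since 5 mod 4 = 1, 107 mod 4 = 3; sign now +1
(107/5) = (2/5)   [reduce mod 5]
2 = 2^1·1; (2/5) = -1 since 5 mod 8 = 5, so (2/5) = (-1)^1·(1/5); sign now -1
(1/5) = 1; final value = sign = -1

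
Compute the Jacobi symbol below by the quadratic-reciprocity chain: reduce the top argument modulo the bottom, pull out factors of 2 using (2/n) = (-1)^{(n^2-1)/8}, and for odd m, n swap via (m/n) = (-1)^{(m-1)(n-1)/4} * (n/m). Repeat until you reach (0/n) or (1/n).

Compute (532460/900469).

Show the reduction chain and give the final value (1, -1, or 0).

factor out 2^2: 532460 = 2^2·133115; with 900469 mod 8 = 5, (2/900469) = -1; sign now +1; continue with (133115/900469)
flip (133115/900469) -> (900469/133115): both odd, 133115 mod 4 = 3, 900469 mod 4 = 1, so the flip contributes +1; sign now +1
(900469/133115): 900469 mod 133115 = 101779, so (900469/133115) = (101779/133115)
flip (101779/133115) -> (133115/101779): both odd, 101779 mod 4 = 3, 133115 mod 4 = 3, so the flip contributes -1; sign now -1
(133115/101779): 133115 mod 101779 = 31336, so (133115/101779) = (31336/101779)
factor out 2^3: 31336 = 2^3·3917; with 101779 mod 8 = 3, (2/101779) = -1; sign now +1; continue with (3917/101779)
flip (3917/101779) -> (101779/3917): both odd, 3917 mod 4 = 1, 101779 mod 4 = 3, so the flip contributes +1; sign now +1
(101779/3917): 101779 mod 3917 = 3854, so (101779/3917) = (3854/3917)
factor out 2^1: 3854 = 2^1·1927; with 3917 mod 8 = 5, (2/3917) = -1; sign now -1; continue with (1927/3917)
flip (1927/3917) -> (3917/1927): both odd, 1927 mod 4 = 3, 3917 mod 4 = 1, so the flip contributes +1; sign now -1
(3917/1927): 3917 mod 1927 = 63, so (3917/1927) = (63/1927)
flip (63/1927) -> (1927/63): both odd, 63 mod 4 = 3, 1927 mod 4 = 3, so the flip contributes -1; sign now +1
(1927/63): 1927 mod 63 = 37, so (1927/63) = (37/63)
flip (37/63) -> (63/37): both odd, 37 mod 4 = 1, 63 mod 4 = 3, so the flip contributes +1; sign now +1
(63/37): 63 mod 37 = 26, so (63/37) = (26/37)
factor out 2^1: 26 = 2^1·13; with 37 mod 8 = 5, (2/37) = -1; sign now -1; continue with (13/37)
flip (13/37) -> (37/13): both odd, 13 mod 4 = 1, 37 mod 4 = 1, so the flip contributes +1; sign now -1
(37/13): 37 mod 13 = 11, so (37/13) = (11/13)
flip (11/13) -> (13/11): both odd, 11 mod 4 = 3, 13 mod 4 = 1, so the flip contributes +1; sign now -1
(13/11): 13 mod 11 = 2, so (13/11) = (2/11)
factor out 2^1: 2 = 2^1·1; with 11 mod 8 = 3, (2/11) = -1; sign now +1; continue with (1/11)
reached (1/11) = 1, so the symbol is +1

1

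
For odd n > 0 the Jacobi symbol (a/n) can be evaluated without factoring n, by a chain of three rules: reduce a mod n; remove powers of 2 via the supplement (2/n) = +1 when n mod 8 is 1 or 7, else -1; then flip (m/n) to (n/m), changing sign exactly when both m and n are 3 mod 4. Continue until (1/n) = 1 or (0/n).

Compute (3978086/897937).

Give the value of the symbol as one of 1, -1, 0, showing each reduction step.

-1

(3978086/897937) = (386338/897937)   [reduce mod 897937]
386338 = 2^1·193169; (2/897937) = +1 since 897937 mod 8 = 1, so (386338/897937) = (+1)^1·(193169/897937); sign now +1
reciprocity: (193169/897937) = +1·(897937/193169) since 193169 mod 4 = 1, 897937 mod 4 = 1; sign now +1
(897937/193169) = (125261/193169)   [reduce mod 193169]
reciprocity: (125261/193169) = +1·(193169/125261) since 125261 mod 4 = 1, 193169 mod 4 = 1; sign now +1
(193169/125261) = (67908/125261)   [reduce mod 125261]
67908 = 2^2·16977; (2/125261) = -1 since 125261 mod 8 = 5, so (67908/125261) = (-1)^2·(16977/125261); sign now +1
reciprocity: (16977/125261) = +1·(125261/16977) since 16977 mod 4 = 1, 125261 mod 4 = 1; sign now +1
(125261/16977) = (6422/16977)   [reduce mod 16977]
6422 = 2^1·3211; (2/16977) = +1 since 16977 mod 8 = 1, so (6422/16977) = (+1)^1·(3211/16977); sign now +1
reciprocity: (3211/16977) = +1·(16977/3211) since 3211 mod 4 = 3, 16977 mod 4 = 1; sign now +1
(16977/3211) = (922/3211)   [reduce mod 3211]
922 = 2^1·461; (2/3211) = -1 since 3211 mod 8 = 3, so (922/3211) = (-1)^1·(461/3211); sign now -1
reciprocity: (461/3211) = +1·(3211/461) since 461 mod 4 = 1, 3211 mod 4 = 3; sign now -1
(3211/461) = (445/461)   [reduce mod 461]
reciprocity: (445/461) = +1·(461/445) since 445 mod 4 = 1, 461 mod 4 = 1; sign now -1
(461/445) = (16/445)   [reduce mod 445]
16 = 2^4·1; (2/445) = -1 since 445 mod 8 = 5, so (16/445) = (-1)^4·(1/445); sign now -1
(1/445) = 1; final value = sign = -1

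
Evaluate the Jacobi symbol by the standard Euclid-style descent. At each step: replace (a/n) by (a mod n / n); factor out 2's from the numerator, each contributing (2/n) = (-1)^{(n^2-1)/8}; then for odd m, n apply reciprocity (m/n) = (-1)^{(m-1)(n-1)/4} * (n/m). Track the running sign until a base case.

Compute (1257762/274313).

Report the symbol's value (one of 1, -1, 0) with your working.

-1

(1257762/274313) = (160510/274313)   [reduce mod 274313]
160510 = 2^1·80255; (2/274313) = +1 since 274313 mod 8 = 1, so (160510/274313) = (+1)^1·(80255/274313); sign now +1
reciprocity: (80255/274313) = +1·(274313/80255) since 80255 mod 4 = 3, 274313 mod 4 = 1; sign now +1
(274313/80255) = (33548/80255)   [reduce mod 80255]
33548 = 2^2·8387; (2/80255) = +1 since 80255 mod 8 = 7, so (33548/80255) = (+1)^2·(8387/80255); sign now +1
reciprocity: (8387/80255) = -1·(80255/8387) since 8387 mod 4 = 3, 80255 mod 4 = 3; sign now -1
(80255/8387) = (4772/8387)   [reduce mod 8387]
4772 = 2^2·1193; (2/8387) = -1 since 8387 mod 8 = 3, so (4772/8387) = (-1)^2·(1193/8387); sign now -1
reciprocity: (1193/8387) = +1·(8387/1193) since 1193 mod 4 = 1, 8387 mod 4 = 3; sign now -1
(8387/1193) = (36/1193)   [reduce mod 1193]
36 = 2^2·9; (2/1193) = +1 since 1193 mod 8 = 1, so (36/1193) = (+1)^2·(9/1193); sign now -1
reciprocity: (9/1193) = +1·(1193/9) since 9 mod 4 = 1, 1193 mod 4 = 1; sign now -1
(1193/9) = (5/9)   [reduce mod 9]
reciprocity: (5/9) = +1·(9/5) since 5 mod 4 = 1, 9 mod 4 = 1; sign now -1
(9/5) = (4/5)   [reduce mod 5]
4 = 2^2·1; (2/5) = -1 since 5 mod 8 = 5, so (4/5) = (-1)^2·(1/5); sign now -1
(1/5) = 1; final value = sign = -1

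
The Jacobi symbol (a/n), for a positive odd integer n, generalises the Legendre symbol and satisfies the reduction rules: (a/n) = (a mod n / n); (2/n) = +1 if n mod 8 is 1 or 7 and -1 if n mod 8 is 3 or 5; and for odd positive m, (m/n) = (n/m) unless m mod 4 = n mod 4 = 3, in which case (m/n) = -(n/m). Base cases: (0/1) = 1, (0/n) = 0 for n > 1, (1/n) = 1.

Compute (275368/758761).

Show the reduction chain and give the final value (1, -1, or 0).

factor out 2^3: 275368 = 2^3·34421; with 758761 mod 8 = 1, (2/758761) = +1; sign now +1; continue with (34421/758761)
flip (34421/758761) -> (758761/34421): both odd, 34421 mod 4 = 1, 758761 mod 4 = 1, so the flip contributes +1; sign now +1
(758761/34421): 758761 mod 34421 = 1499, so (758761/34421) = (1499/34421)
flip (1499/34421) -> (34421/1499): both odd, 1499 mod 4 = 3, 34421 mod 4 = 1, so the flip contributes +1; sign now +1
(34421/1499): 34421 mod 1499 = 1443, so (34421/1499) = (1443/1499)
flip (1443/1499) -> (1499/1443): both odd, 1443 mod 4 = 3, 1499 mod 4 = 3, so the flip contributes -1; sign now -1
(1499/1443): 1499 mod 1443 = 56, so (1499/1443) = (56/1443)
factor out 2^3: 56 = 2^3·7; with 1443 mod 8 = 3, (2/1443) = -1; sign now +1; continue with (7/1443)
flip (7/1443) -> (1443/7): both odd, 7 mod 4 = 3, 1443 mod 4 = 3, so the flip contributes -1; sign now -1
(1443/7): 1443 mod 7 = 1, so (1443/7) = (1/7)
reached (1/7) = 1, so the symbol is -1

-1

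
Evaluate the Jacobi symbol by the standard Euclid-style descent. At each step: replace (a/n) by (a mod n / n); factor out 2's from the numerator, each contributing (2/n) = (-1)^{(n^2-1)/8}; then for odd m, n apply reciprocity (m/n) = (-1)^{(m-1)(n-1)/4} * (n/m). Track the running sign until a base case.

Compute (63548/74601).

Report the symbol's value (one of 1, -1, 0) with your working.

1

factor out 2^2: 63548 = 2^2·15887; with 74601 mod 8 = 1, (2/74601) = +1; sign now +1; continue with (15887/74601)
flip (15887/74601) -> (74601/15887): both odd, 15887 mod 4 = 3, 74601 mod 4 = 1, so the flip contributes +1; sign now +1
(74601/15887): 74601 mod 15887 = 11053, so (74601/15887) = (11053/15887)
flip (11053/15887) -> (15887/11053): both odd, 11053 mod 4 = 1, 15887 mod 4 = 3, so the flip contributes +1; sign now +1
(15887/11053): 15887 mod 11053 = 4834, so (15887/11053) = (4834/11053)
factor out 2^1: 4834 = 2^1·2417; with 11053 mod 8 = 5, (2/11053) = -1; sign now -1; continue with (2417/11053)
flip (2417/11053) -> (11053/2417): both odd, 2417 mod 4 = 1, 11053 mod 4 = 1, so the flip contributes +1; sign now -1
(11053/2417): 11053 mod 2417 = 1385, so (11053/2417) = (1385/2417)
flip (1385/2417) -> (2417/1385): both odd, 1385 mod 4 = 1, 2417 mod 4 = 1, so the flip contributes +1; sign now -1
(2417/1385): 2417 mod 1385 = 1032, so (2417/1385) = (1032/1385)
factor out 2^3: 1032 = 2^3·129; with 1385 mod 8 = 1, (2/1385) = +1; sign now -1; continue with (129/1385)
flip (129/1385) -> (1385/129): both odd, 129 mod 4 = 1, 1385 mod 4 = 1, so the flip contributes +1; sign now -1
(1385/129): 1385 mod 129 = 95, so (1385/129) = (95/129)
flip (95/129) -> (129/95): both odd, 95 mod 4 = 3, 129 mod 4 = 1, so the flip contributes +1; sign now -1
(129/95): 129 mod 95 = 34, so (129/95) = (34/95)
factor out 2^1: 34 = 2^1·17; with 95 mod 8 = 7, (2/95) = +1; sign now -1; continue with (17/95)
flip (17/95) -> (95/17): both odd, 17 mod 4 = 1, 95 mod 4 = 3, so the flip contributes +1; sign now -1
(95/17): 95 mod 17 = 10, so (95/17) = (10/17)
factor out 2^1: 10 = 2^1·5; with 17 mod 8 = 1, (2/17) = +1; sign now -1; continue with (5/17)
flip (5/17) -> (17/5): both odd, 5 mod 4 = 1, 17 mod 4 = 1, so the flip contributes +1; sign now -1
(17/5): 17 mod 5 = 2, so (17/5) = (2/5)
factor out 2^1: 2 = 2^1·1; with 5 mod 8 = 5, (2/5) = -1; sign now +1; continue with (1/5)
reached (1/5) = 1, so the symbol is +1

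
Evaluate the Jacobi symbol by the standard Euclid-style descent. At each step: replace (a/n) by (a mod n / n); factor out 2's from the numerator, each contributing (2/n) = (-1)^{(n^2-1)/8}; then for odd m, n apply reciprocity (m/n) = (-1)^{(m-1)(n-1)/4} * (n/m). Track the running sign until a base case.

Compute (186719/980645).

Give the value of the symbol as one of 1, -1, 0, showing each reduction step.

flip (186719/980645) -> (980645/186719): both odd, 186719 mod 4 = 3, 980645 mod 4 = 1, so the flip contributes +1; sign now +1
(980645/186719): 980645 mod 186719 = 47050, so (980645/186719) = (47050/186719)
factor out 2^1: 47050 = 2^1·23525; with 186719 mod 8 = 7, (2/186719) = +1; sign now +1; continue with (23525/186719)
flip (23525/186719) -> (186719/23525): both odd, 23525 mod 4 = 1, 186719 mod 4 = 3, so the flip contributes +1; sign now +1
(186719/23525): 186719 mod 23525 = 22044, so (186719/23525) = (22044/23525)
factor out 2^2: 22044 = 2^2·5511; with 23525 mod 8 = 5, (2/23525) = -1; sign now +1; continue with (5511/23525)
flip (5511/23525) -> (23525/5511): both odd, 5511 mod 4 = 3, 23525 mod 4 = 1, so the flip contributes +1; sign now +1
(23525/5511): 23525 mod 5511 = 1481, so (23525/5511) = (1481/5511)
flip (1481/5511) -> (5511/1481): both odd, 1481 mod 4 = 1, 5511 mod 4 = 3, so the flip contributes +1; sign now +1
(5511/1481): 5511 mod 1481 = 1068, so (5511/1481) = (1068/1481)
factor out 2^2: 1068 = 2^2·267; with 1481 mod 8 = 1, (2/1481) = +1; sign now +1; continue with (267/1481)
flip (267/1481) -> (1481/267): both odd, 267 mod 4 = 3, 1481 mod 4 = 1, so the flip contributes +1; sign now +1
(1481/267): 1481 mod 267 = 146, so (1481/267) = (146/267)
factor out 2^1: 146 = 2^1·73; with 267 mod 8 = 3, (2/267) = -1; sign now -1; continue with (73/267)
flip (73/267) -> (267/73): both odd, 73 mod 4 = 1, 267 mod 4 = 3, so the flip contributes +1; sign now -1
(267/73): 267 mod 73 = 48, so (267/73) = (48/73)
factor out 2^4: 48 = 2^4·3; with 73 mod 8 = 1, (2/73) = +1; sign now -1; continue with (3/73)
flip (3/73) -> (73/3): both odd, 3 mod 4 = 3, 73 mod 4 = 1, so the flip contributes +1; sign now -1
(73/3): 73 mod 3 = 1, so (73/3) = (1/3)
reached (1/3) = 1, so the symbol is -1

-1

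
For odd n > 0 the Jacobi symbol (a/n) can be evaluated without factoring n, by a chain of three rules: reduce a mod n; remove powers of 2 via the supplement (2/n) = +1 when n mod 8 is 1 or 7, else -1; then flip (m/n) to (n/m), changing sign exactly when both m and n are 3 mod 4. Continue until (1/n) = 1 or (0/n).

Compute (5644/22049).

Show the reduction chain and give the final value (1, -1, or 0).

factor out 2^2: 5644 = 2^2·1411; with 22049 mod 8 = 1, (2/22049) = +1; sign now +1; continue with (1411/22049)
flip (1411/22049) -> (22049/1411): both odd, 1411 mod 4 = 3, 22049 mod 4 = 1, so the flip contributes +1; sign now +1
(22049/1411): 22049 mod 1411 = 884, so (22049/1411) = (884/1411)
factor out 2^2: 884 = 2^2·221; with 1411 mod 8 = 3, (2/1411) = -1; sign now +1; continue with (221/1411)
flip (221/1411) -> (1411/221): both odd, 221 mod 4 = 1, 1411 mod 4 = 3, so the flip contributes +1; sign now +1
(1411/221): 1411 mod 221 = 85, so (1411/221) = (85/221)
flip (85/221) -> (221/85): both odd, 85 mod 4 = 1, 221 mod 4 = 1, so the flip contributes +1; sign now +1
(221/85): 221 mod 85 = 51, so (221/85) = (51/85)
flip (51/85) -> (85/51): both odd, 51 mod 4 = 3, 85 mod 4 = 1, so the flip contributes +1; sign now +1
(85/51): 85 mod 51 = 34, so (85/51) = (34/51)
factor out 2^1: 34 = 2^1·17; with 51 mod 8 = 3, (2/51) = -1; sign now -1; continue with (17/51)
flip (17/51) -> (51/17): both odd, 17 mod 4 = 1, 51 mod 4 = 3, so the flip contributes +1; sign now -1
(51/17): 51 mod 17 = 0, so (51/17) = (0/17)
reached (0/17); gcd(a, n) > 1, so (0/17) = 0 and the symbol is 0

0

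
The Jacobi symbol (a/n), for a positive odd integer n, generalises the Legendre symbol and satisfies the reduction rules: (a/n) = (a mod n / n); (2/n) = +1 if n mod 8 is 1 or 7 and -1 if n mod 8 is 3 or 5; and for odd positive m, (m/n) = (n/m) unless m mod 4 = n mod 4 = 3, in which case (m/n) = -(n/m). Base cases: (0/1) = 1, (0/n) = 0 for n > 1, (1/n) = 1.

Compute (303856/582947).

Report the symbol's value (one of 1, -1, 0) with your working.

factor out 2^4: 303856 = 2^4·18991; with 582947 mod 8 = 3, (2/582947) = -1; sign now +1; continue with (18991/582947)
flip (18991/582947) -> (582947/18991): both odd, 18991 mod 4 = 3, 582947 mod 4 = 3, so the flip contributes -1; sign now -1
(582947/18991): 582947 mod 18991 = 13217, so (582947/18991) = (13217/18991)
flip (13217/18991) -> (18991/13217): both odd, 13217 mod 4 = 1, 18991 mod 4 = 3, so the flip contributes +1; sign now -1
(18991/13217): 18991 mod 13217 = 5774, so (18991/13217) = (5774/13217)
factor out 2^1: 5774 = 2^1·2887; with 13217 mod 8 = 1, (2/13217) = +1; sign now -1; continue with (2887/13217)
flip (2887/13217) -> (13217/2887): both odd, 2887 mod 4 = 3, 13217 mod 4 = 1, so the flip contributes +1; sign now -1
(13217/2887): 13217 mod 2887 = 1669, so (13217/2887) = (1669/2887)
flip (1669/2887) -> (2887/1669): both odd, 1669 mod 4 = 1, 2887 mod 4 = 3, so the flip contributes +1; sign now -1
(2887/1669): 2887 mod 1669 = 1218, so (2887/1669) = (1218/1669)
factor out 2^1: 1218 = 2^1·609; with 1669 mod 8 = 5, (2/1669) = -1; sign now +1; continue with (609/1669)
flip (609/1669) -> (1669/609): both odd, 609 mod 4 = 1, 1669 mod 4 = 1, so the flip contributes +1; sign now +1
(1669/609): 1669 mod 609 = 451, so (1669/609) = (451/609)
flip (451/609) -> (609/451): both odd, 451 mod 4 = 3, 609 mod 4 = 1, so the flip contributes +1; sign now +1
(609/451): 609 mod 451 = 158, so (609/451) = (158/451)
factor out 2^1: 158 = 2^1·79; with 451 mod 8 = 3, (2/451) = -1; sign now -1; continue with (79/451)
flip (79/451) -> (451/79): both odd, 79 mod 4 = 3, 451 mod 4 = 3, so the flip contributes -1; sign now +1
(451/79): 451 mod 79 = 56, so (451/79) = (56/79)
factor out 2^3: 56 = 2^3·7; with 79 mod 8 = 7, (2/79) = +1; sign now +1; continue with (7/79)
flip (7/79) -> (79/7): both odd, 7 mod 4 = 3, 79 mod 4 = 3, so the flip contributes -1; sign now -1
(79/7): 79 mod 7 = 2, so (79/7) = (2/7)
factor out 2^1: 2 = 2^1·1; with 7 mod 8 = 7, (2/7) = +1; sign now -1; continue with (1/7)
reached (1/7) = 1, so the symbol is -1

-1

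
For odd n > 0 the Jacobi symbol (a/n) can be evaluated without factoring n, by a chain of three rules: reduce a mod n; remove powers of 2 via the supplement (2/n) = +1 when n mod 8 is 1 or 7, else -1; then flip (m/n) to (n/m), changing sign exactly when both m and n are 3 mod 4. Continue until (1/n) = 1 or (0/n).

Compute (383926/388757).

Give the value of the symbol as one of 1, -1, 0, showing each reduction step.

-1

383926 = 2^1·191963; (2/388757) = -1 since 388757 mod 8 = 5, so (383926/388757) = (-1)^1·(191963/388757); sign now -1
reciprocity: (191963/388757) = +1·(388757/191963) since 191963 mod 4 = 3, 388757 mod 4 = 1; sign now -1
(388757/191963) = (4831/191963)   [reduce mod 191963]
reciprocity: (4831/191963) = -1·(191963/4831) since 4831 mod 4 = 3, 191963 mod 4 = 3; sign now +1
(191963/4831) = (3554/4831)   [reduce mod 4831]
3554 = 2^1·1777; (2/4831) = +1 since 4831 mod 8 = 7, so (3554/4831) = (+1)^1·(1777/4831); sign now +1
reciprocity: (1777/4831) = +1·(4831/1777) since 1777 mod 4 = 1, 4831 mod 4 = 3; sign now +1
(4831/1777) = (1277/1777)   [reduce mod 1777]
reciprocity: (1277/1777) = +1·(1777/1277) since 1277 mod 4 = 1, 1777 mod 4 = 1; sign now +1
(1777/1277) = (500/1277)   [reduce mod 1277]
500 = 2^2·125; (2/1277) = -1 since 1277 mod 8 = 5, so (500/1277) = (-1)^2·(125/1277); sign now +1
reciprocity: (125/1277) = +1·(1277/125) since 125 mod 4 = 1, 1277 mod 4 = 1; sign now +1
(1277/125) = (27/125)   [reduce mod 125]
reciprocity: (27/125) = +1·(125/27) since 27 mod 4 = 3, 125 mod 4 = 1; sign now +1
(125/27) = (17/27)   [reduce mod 27]
reciprocity: (17/27) = +1·(27/17) since 17 mod 4 = 1, 27 mod 4 = 3; sign now +1
(27/17) = (10/17)   [reduce mod 17]
10 = 2^1·5; (2/17) = +1 since 17 mod 8 = 1, so (10/17) = (+1)^1·(5/17); sign now +1
reciprocity: (5/17) = +1·(17/5) since 5 mod 4 = 1, 17 mod 4 = 1; sign now +1
(17/5) = (2/5)   [reduce mod 5]
2 = 2^1·1; (2/5) = -1 since 5 mod 8 = 5, so (2/5) = (-1)^1·(1/5); sign now -1
(1/5) = 1; final value = sign = -1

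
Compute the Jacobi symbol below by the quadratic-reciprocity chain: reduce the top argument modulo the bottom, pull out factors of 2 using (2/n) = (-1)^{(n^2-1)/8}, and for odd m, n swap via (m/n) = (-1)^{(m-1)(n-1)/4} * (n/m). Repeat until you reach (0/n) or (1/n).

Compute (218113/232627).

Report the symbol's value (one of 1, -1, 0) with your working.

-1

reciprocity: (218113/232627) = +1·(232627/218113) since 218113 mod 4 = 1, 232627 mod 4 = 3; sign now +1
(232627/218113) = (14514/218113)   [reduce mod 218113]
14514 = 2^1·7257; (2/218113) = +1 since 218113 mod 8 = 1, so (14514/218113) = (+1)^1·(7257/218113); sign now +1
reciprocity: (7257/218113) = +1·(218113/7257) since 7257 mod 4 = 1, 218113 mod 4 = 1; sign now +1
(218113/7257) = (403/7257)   [reduce mod 7257]
reciprocity: (403/7257) = +1·(7257/403) since 403 mod 4 = 3, 7257 mod 4 = 1; sign now +1
(7257/403) = (3/403)   [reduce mod 403]
reciprocity: (3/403) = -1·(403/3) since 3 mod 4 = 3, 403 mod 4 = 3; sign now -1
(403/3) = (1/3)   [reduce mod 3]
(1/3) = 1; final value = sign = -1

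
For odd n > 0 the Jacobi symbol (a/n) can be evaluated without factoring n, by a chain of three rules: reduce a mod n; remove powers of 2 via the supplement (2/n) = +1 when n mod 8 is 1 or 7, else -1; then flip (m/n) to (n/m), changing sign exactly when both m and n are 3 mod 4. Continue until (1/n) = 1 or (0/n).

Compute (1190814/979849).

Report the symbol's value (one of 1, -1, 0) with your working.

(1190814/979849): 1190814 mod 979849 = 210965, so (1190814/979849) = (210965/979849)
flip (210965/979849) -> (979849/210965): both odd, 210965 mod 4 = 1, 979849 mod 4 = 1, so the flip contributes +1; sign now +1
(979849/210965): 979849 mod 210965 = 135989, so (979849/210965) = (135989/210965)
flip (135989/210965) -> (210965/135989): both odd, 135989 mod 4 = 1, 210965 mod 4 = 1, so the flip contributes +1; sign now +1
(210965/135989): 210965 mod 135989 = 74976, so (210965/135989) = (74976/135989)
factor out 2^5: 74976 = 2^5·2343; with 135989 mod 8 = 5, (2/135989) = -1; sign now -1; continue with (2343/135989)
flip (2343/135989) -> (135989/2343): both odd, 2343 mod 4 = 3, 135989 mod 4 = 1, so the flip contributes +1; sign now -1
(135989/2343): 135989 mod 2343 = 95, so (135989/2343) = (95/2343)
flip (95/2343) -> (2343/95): both odd, 95 mod 4 = 3, 2343 mod 4 = 3, so the flip contributes -1; sign now +1
(2343/95): 2343 mod 95 = 63, so (2343/95) = (63/95)
flip (63/95) -> (95/63): both odd, 63 mod 4 = 3, 95 mod 4 = 3, so the flip contributes -1; sign now -1
(95/63): 95 mod 63 = 32, so (95/63) = (32/63)
factor out 2^5: 32 = 2^5·1; with 63 mod 8 = 7, (2/63) = +1; sign now -1; continue with (1/63)
reached (1/63) = 1, so the symbol is -1

-1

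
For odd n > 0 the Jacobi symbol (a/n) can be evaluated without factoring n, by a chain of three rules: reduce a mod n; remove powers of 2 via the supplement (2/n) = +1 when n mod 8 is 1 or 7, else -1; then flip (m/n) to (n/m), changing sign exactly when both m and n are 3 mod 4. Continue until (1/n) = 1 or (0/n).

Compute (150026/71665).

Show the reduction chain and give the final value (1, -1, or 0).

(150026/71665) = (6696/71665)   [reduce mod 71665]
6696 = 2^3·837; (2/71665) = +1 since 71665 mod 8 = 1, so (6696/71665) = (+1)^3·(837/71665); sign now +1
reciprocity: (837/71665) = +1·(71665/837) since 837 mod 4 = 1, 71665 mod 4 = 1; sign now +1
(71665/837) = (520/837)   [reduce mod 837]
520 = 2^3·65; (2/837) = -1 since 837 mod 8 = 5, so (520/837) = (-1)^3·(65/837); sign now -1
reciprocity: (65/837) = +1·(837/65) since 65 mod 4 = 1, 837 mod 4 = 1; sign now -1
(837/65) = (57/65)   [reduce mod 65]
reciprocity: (57/65) = +1·(65/57) since 57 mod 4 = 1, 65 mod 4 = 1; sign now -1
(65/57) = (8/57)   [reduce mod 57]
8 = 2^3·1; (2/57) = +1 since 57 mod 8 = 1, so (8/57) = (+1)^3·(1/57); sign now -1
(1/57) = 1; final value = sign = -1

-1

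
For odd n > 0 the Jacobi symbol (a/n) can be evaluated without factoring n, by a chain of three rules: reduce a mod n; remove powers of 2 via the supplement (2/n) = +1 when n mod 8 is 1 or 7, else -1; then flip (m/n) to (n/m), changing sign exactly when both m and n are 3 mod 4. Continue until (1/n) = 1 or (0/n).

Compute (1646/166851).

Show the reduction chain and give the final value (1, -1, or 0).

factor out 2^1: 1646 = 2^1·823; with 166851 mod 8 = 3, (2/166851) = -1; sign now -1; continue with (823/166851)
flip (823/166851) -> (166851/823): both odd, 823 mod 4 = 3, 166851 mod 4 = 3, so the flip contributes -1; sign now +1
(166851/823): 166851 mod 823 = 605, so (166851/823) = (605/823)
flip (605/823) -> (823/605): both odd, 605 mod 4 = 1, 823 mod 4 = 3, so the flip contributes +1; sign now +1
(823/605): 823 mod 605 = 218, so (823/605) = (218/605)
factor out 2^1: 218 = 2^1·109; with 605 mod 8 = 5, (2/605) = -1; sign now -1; continue with (109/605)
flip (109/605) -> (605/109): both odd, 109 mod 4 = 1, 605 mod 4 = 1, so the flip contributes +1; sign now -1
(605/109): 605 mod 109 = 60, so (605/109) = (60/109)
factor out 2^2: 60 = 2^2·15; with 109 mod 8 = 5, (2/109) = -1; sign now -1; continue with (15/109)
flip (15/109) -> (109/15): both odd, 15 mod 4 = 3, 109 mod 4 = 1, so the flip contributes +1; sign now -1
(109/15): 109 mod 15 = 4, so (109/15) = (4/15)
factor out 2^2: 4 = 2^2·1; with 15 mod 8 = 7, (2/15) = +1; sign now -1; continue with (1/15)
reached (1/15) = 1, so the symbol is -1

-1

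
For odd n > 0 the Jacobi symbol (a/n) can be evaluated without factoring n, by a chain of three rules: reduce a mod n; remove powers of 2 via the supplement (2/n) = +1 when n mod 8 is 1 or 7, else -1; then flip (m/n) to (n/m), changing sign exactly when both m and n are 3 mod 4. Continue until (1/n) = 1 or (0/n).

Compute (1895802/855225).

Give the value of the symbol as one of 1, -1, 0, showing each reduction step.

0

(1895802/855225): 1895802 mod 855225 = 185352, so (1895802/855225) = (185352/855225)
factor out 2^3: 185352 = 2^3·23169; with 855225 mod 8 = 1, (2/855225) = +1; sign now +1; continue with (23169/855225)
flip (23169/855225) -> (855225/23169): both odd, 23169 mod 4 = 1, 855225 mod 4 = 1, so the flip contributes +1; sign now +1
(855225/23169): 855225 mod 23169 = 21141, so (855225/23169) = (21141/23169)
flip (21141/23169) -> (23169/21141): both odd, 21141 mod 4 = 1, 23169 mod 4 = 1, so the flip contributes +1; sign now +1
(23169/21141): 23169 mod 21141 = 2028, so (23169/21141) = (2028/21141)
factor out 2^2: 2028 = 2^2·507; with 21141 mod 8 = 5, (2/21141) = -1; sign now +1; continue with (507/21141)
flip (507/21141) -> (21141/507): both odd, 507 mod 4 = 3, 21141 mod 4 = 1, so the flip contributes +1; sign now +1
(21141/507): 21141 mod 507 = 354, so (21141/507) = (354/507)
factor out 2^1: 354 = 2^1·177; with 507 mod 8 = 3, (2/507) = -1; sign now -1; continue with (177/507)
flip (177/507) -> (507/177): both odd, 177 mod 4 = 1, 507 mod 4 = 3, so the flip contributes +1; sign now -1
(507/177): 507 mod 177 = 153, so (507/177) = (153/177)
flip (153/177) -> (177/153): both odd, 153 mod 4 = 1, 177 mod 4 = 1, so the flip contributes +1; sign now -1
(177/153): 177 mod 153 = 24, so (177/153) = (24/153)
factor out 2^3: 24 = 2^3·3; with 153 mod 8 = 1, (2/153) = +1; sign now -1; continue with (3/153)
flip (3/153) -> (153/3): both odd, 3 mod 4 = 3, 153 mod 4 = 1, so the flip contributes +1; sign now -1
(153/3): 153 mod 3 = 0, so (153/3) = (0/3)
reached (0/3); gcd(a, n) > 1, so (0/3) = 0 and the symbol is 0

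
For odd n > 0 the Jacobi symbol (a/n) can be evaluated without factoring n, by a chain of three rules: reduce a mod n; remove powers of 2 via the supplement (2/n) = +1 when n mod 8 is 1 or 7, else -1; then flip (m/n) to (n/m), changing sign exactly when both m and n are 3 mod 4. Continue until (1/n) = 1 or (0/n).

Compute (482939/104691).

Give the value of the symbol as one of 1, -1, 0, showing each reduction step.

-1

(482939/104691) = (64175/104691)   [reduce mod 104691]
reciprocity: (64175/104691) = -1·(104691/64175) since 64175 mod 4 = 3, 104691 mod 4 = 3; sign now -1
(104691/64175) = (40516/64175)   [reduce mod 64175]
40516 = 2^2·10129; (2/64175) = +1 since 64175 mod 8 = 7, so (40516/64175) = (+1)^2·(10129/64175); sign now -1
reciprocity: (10129/64175) = +1·(64175/10129) since 10129 mod 4 = 1, 64175 mod 4 = 3; sign now -1
(64175/10129) = (3401/10129)   [reduce mod 10129]
reciprocity: (3401/10129) = +1·(10129/3401) since 3401 mod 4 = 1, 10129 mod 4 = 1; sign now -1
(10129/3401) = (3327/3401)   [reduce mod 3401]
reciprocity: (3327/3401) = +1·(3401/3327) since 3327 mod 4 = 3, 3401 mod 4 = 1; sign now -1
(3401/3327) = (74/3327)   [reduce mod 3327]
74 = 2^1·37; (2/3327) = +1 since 3327 mod 8 = 7, so (74/3327) = (+1)^1·(37/3327); sign now -1
reciprocity: (37/3327) = +1·(3327/37) since 37 mod 4 = 1, 3327 mod 4 = 3; sign now -1
(3327/37) = (34/37)   [reduce mod 37]
34 = 2^1·17; (2/37) = -1 since 37 mod 8 = 5, so (34/37) = (-1)^1·(17/37); sign now +1
reciprocity: (17/37) = +1·(37/17) since 17 mod 4 = 1, 37 mod 4 = 1; sign now +1
(37/17) = (3/17)   [reduce mod 17]
reciprocity: (3/17) = +1·(17/3) since 3 mod 4 = 3, 17 mod 4 = 1; sign now +1
(17/3) = (2/3)   [reduce mod 3]
2 = 2^1·1; (2/3) = -1 since 3 mod 8 = 3, so (2/3) = (-1)^1·(1/3); sign now -1
(1/3) = 1; final value = sign = -1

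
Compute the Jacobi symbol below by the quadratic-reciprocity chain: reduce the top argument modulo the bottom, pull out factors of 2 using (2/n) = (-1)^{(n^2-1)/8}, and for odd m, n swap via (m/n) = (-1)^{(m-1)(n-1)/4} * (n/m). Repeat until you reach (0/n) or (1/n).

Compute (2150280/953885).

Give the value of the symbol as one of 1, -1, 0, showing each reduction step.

0

(2150280/953885) = (242510/953885)   [reduce mod 953885]
242510 = 2^1·121255; (2/953885) = -1 since 953885 mod 8 = 5, so (242510/953885) = (-1)^1·(121255/953885); sign now -1
reciprocity: (121255/953885) = +1·(953885/121255) since 121255 mod 4 = 3, 953885 mod 4 = 1; sign now -1
(953885/121255) = (105100/121255)   [reduce mod 121255]
105100 = 2^2·26275; (2/121255) = +1 since 121255 mod 8 = 7, so (105100/121255) = (+1)^2·(26275/121255); sign now -1
reciprocity: (26275/121255) = -1·(121255/26275) since 26275 mod 4 = 3, 121255 mod 4 = 3; sign now +1
(121255/26275) = (16155/26275)   [reduce mod 26275]
reciprocity: (16155/26275) = -1·(26275/16155) since 16155 mod 4 = 3, 26275 mod 4 = 3; sign now -1
(26275/16155) = (10120/16155)   [reduce mod 16155]
10120 = 2^3·1265; (2/16155) = -1 since 16155 mod 8 = 3, so (10120/16155) = (-1)^3·(1265/16155); sign now +1
reciprocity: (1265/16155) = +1·(16155/1265) since 1265 mod 4 = 1, 16155 mod 4 = 3; sign now +1
(16155/1265) = (975/1265)   [reduce mod 1265]
reciprocity: (975/1265) = +1·(1265/975) since 975 mod 4 = 3, 1265 mod 4 = 1; sign now +1
(1265/975) = (290/975)   [reduce mod 975]
290 = 2^1·145; (2/975) = +1 since 975 mod 8 = 7, so (290/975) = (+1)^1·(145/975); sign now +1
reciprocity: (145/975) = +1·(975/145) since 145 mod 4 = 1, 975 mod 4 = 3; sign now +1
(975/145) = (105/145)   [reduce mod 145]
reciprocity: (105/145) = +1·(145/105) since 105 mod 4 = 1, 145 mod 4 = 1; sign now +1
(145/105) = (40/105)   [reduce mod 105]
40 = 2^3·5; (2/105) = +1 since 105 mod 8 = 1, so (40/105) = (+1)^3·(5/105); sign now +1
reciprocity: (5/105) = +1·(105/5) since 5 mod 4 = 1, 105 mod 4 = 1; sign now +1
(105/5) = (0/5)   [reduce mod 5]
(0/5) = 0   [gcd(a, n) > 1]; final value = 0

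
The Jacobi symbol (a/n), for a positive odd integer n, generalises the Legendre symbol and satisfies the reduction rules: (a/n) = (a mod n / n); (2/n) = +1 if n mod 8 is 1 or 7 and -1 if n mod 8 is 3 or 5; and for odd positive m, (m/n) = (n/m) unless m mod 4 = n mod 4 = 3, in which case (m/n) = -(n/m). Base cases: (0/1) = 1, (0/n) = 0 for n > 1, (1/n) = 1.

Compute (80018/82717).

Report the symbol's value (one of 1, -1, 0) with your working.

80018 = 2^1·40009; (2/82717) = -1 since 82717 mod 8 = 5, so (80018/82717) = (-1)^1·(40009/82717); sign now -1
reciprocity: (40009/82717) = +1·(82717/40009) since 40009 mod 4 = 1, 82717 mod 4 = 1; sign now -1
(82717/40009) = (2699/40009)   [reduce mod 40009]
reciprocity: (2699/40009) = +1·(40009/2699) since 2699 mod 4 = 3, 40009 mod 4 = 1; sign now -1
(40009/2699) = (2223/2699)   [reduce mod 2699]
reciprocity: (2223/2699) = -1·(2699/2223) since 2223 mod 4 = 3, 2699 mod 4 = 3; sign now +1
(2699/2223) = (476/2223)   [reduce mod 2223]
476 = 2^2·119; (2/2223) = +1 since 2223 mod 8 = 7, so (476/2223) = (+1)^2·(119/2223); sign now +1
reciprocity: (119/2223) = -1·(2223/119) since 119 mod 4 = 3, 2223 mod 4 = 3; sign now -1
(2223/119) = (81/119)   [reduce mod 119]
reciprocity: (81/119) = +1·(119/81) since 81 mod 4 = 1, 119 mod 4 = 3; sign now -1
(119/81) = (38/81)   [reduce mod 81]
38 = 2^1·19; (2/81) = +1 since 81 mod 8 = 1, so (38/81) = (+1)^1·(19/81); sign now -1
reciprocity: (19/81) = +1·(81/19) since 19 mod 4 = 3, 81 mod 4 = 1; sign now -1
(81/19) = (5/19)   [reduce mod 19]
reciprocity: (5/19) = +1·(19/5) since 5 mod 4 = 1, 19 mod 4 = 3; sign now -1
(19/5) = (4/5)   [reduce mod 5]
4 = 2^2·1; (2/5) = -1 since 5 mod 8 = 5, so (4/5) = (-1)^2·(1/5); sign now -1
(1/5) = 1; final value = sign = -1

-1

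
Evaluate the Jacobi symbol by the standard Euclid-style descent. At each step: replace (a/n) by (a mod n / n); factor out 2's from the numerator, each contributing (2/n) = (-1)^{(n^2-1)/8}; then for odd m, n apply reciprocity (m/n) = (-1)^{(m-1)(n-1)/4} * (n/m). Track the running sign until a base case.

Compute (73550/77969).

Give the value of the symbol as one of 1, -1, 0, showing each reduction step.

factor out 2^1: 73550 = 2^1·36775; with 77969 mod 8 = 1, (2/77969) = +1; sign now +1; continue with (36775/77969)
flip (36775/77969) -> (77969/36775): both odd, 36775 mod 4 = 3, 77969 mod 4 = 1, so the flip contributes +1; sign now +1
(77969/36775): 77969 mod 36775 = 4419, so (77969/36775) = (4419/36775)
flip (4419/36775) -> (36775/4419): both odd, 4419 mod 4 = 3, 36775 mod 4 = 3, so the flip contributes -1; sign now -1
(36775/4419): 36775 mod 4419 = 1423, so (36775/4419) = (1423/4419)
flip (1423/4419) -> (4419/1423): both odd, 1423 mod 4 = 3, 4419 mod 4 = 3, so the flip contributes -1; sign now +1
(4419/1423): 4419 mod 1423 = 150, so (4419/1423) = (150/1423)
factor out 2^1: 150 = 2^1·75; with 1423 mod 8 = 7, (2/1423) = +1; sign now +1; continue with (75/1423)
flip (75/1423) -> (1423/75): both odd, 75 mod 4 = 3, 1423 mod 4 = 3, so the flip contributes -1; sign now -1
(1423/75): 1423 mod 75 = 73, so (1423/75) = (73/75)
flip (73/75) -> (75/73): both odd, 73 mod 4 = 1, 75 mod 4 = 3, so the flip contributes +1; sign now -1
(75/73): 75 mod 73 = 2, so (75/73) = (2/73)
factor out 2^1: 2 = 2^1·1; with 73 mod 8 = 1, (2/73) = +1; sign now -1; continue with (1/73)
reached (1/73) = 1, so the symbol is -1

-1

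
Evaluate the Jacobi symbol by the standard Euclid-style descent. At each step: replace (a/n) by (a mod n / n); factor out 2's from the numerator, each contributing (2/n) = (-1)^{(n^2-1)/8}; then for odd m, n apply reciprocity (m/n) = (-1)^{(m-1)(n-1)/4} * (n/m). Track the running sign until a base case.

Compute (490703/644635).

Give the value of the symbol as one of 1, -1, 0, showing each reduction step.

-1

flip (490703/644635) -> (644635/490703): both odd, 490703 mod 4 = 3, 644635 mod 4 = 3, so the flip contributes -1; sign now -1
(644635/490703): 644635 mod 490703 = 153932, so (644635/490703) = (153932/490703)
factor out 2^2: 153932 = 2^2·38483; with 490703 mod 8 = 7, (2/490703) = +1; sign now -1; continue with (38483/490703)
flip (38483/490703) -> (490703/38483): both odd, 38483 mod 4 = 3, 490703 mod 4 = 3, so the flip contributes -1; sign now +1
(490703/38483): 490703 mod 38483 = 28907, so (490703/38483) = (28907/38483)
flip (28907/38483) -> (38483/28907): both odd, 28907 mod 4 = 3, 38483 mod 4 = 3, so the flip contributes -1; sign now -1
(38483/28907): 38483 mod 28907 = 9576, so (38483/28907) = (9576/28907)
factor out 2^3: 9576 = 2^3·1197; with 28907 mod 8 = 3, (2/28907) = -1; sign now +1; continue with (1197/28907)
flip (1197/28907) -> (28907/1197): both odd, 1197 mod 4 = 1, 28907 mod 4 = 3, so the flip contributes +1; sign now +1
(28907/1197): 28907 mod 1197 = 179, so (28907/1197) = (179/1197)
flip (179/1197) -> (1197/179): both odd, 179 mod 4 = 3, 1197 mod 4 = 1, so the flip contributes +1; sign now +1
(1197/179): 1197 mod 179 = 123, so (1197/179) = (123/179)
flip (123/179) -> (179/123): both odd, 123 mod 4 = 3, 179 mod 4 = 3, so the flip contributes -1; sign now -1
(179/123): 179 mod 123 = 56, so (179/123) = (56/123)
factor out 2^3: 56 = 2^3·7; with 123 mod 8 = 3, (2/123) = -1; sign now +1; continue with (7/123)
flip (7/123) -> (123/7): both odd, 7 mod 4 = 3, 123 mod 4 = 3, so the flip contributes -1; sign now -1
(123/7): 123 mod 7 = 4, so (123/7) = (4/7)
factor out 2^2: 4 = 2^2·1; with 7 mod 8 = 7, (2/7) = +1; sign now -1; continue with (1/7)
reached (1/7) = 1, so the symbol is -1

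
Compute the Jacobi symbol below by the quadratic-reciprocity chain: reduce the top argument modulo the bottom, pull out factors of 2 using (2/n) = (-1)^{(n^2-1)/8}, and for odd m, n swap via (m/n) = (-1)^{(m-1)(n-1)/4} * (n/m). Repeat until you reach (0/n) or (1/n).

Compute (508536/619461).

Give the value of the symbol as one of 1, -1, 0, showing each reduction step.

factor out 2^3: 508536 = 2^3·63567; with 619461 mod 8 = 5, (2/619461) = -1; sign now -1; continue with (63567/619461)
flip (63567/619461) -> (619461/63567): both odd, 63567 mod 4 = 3, 619461 mod 4 = 1, so the flip contributes +1; sign now -1
(619461/63567): 619461 mod 63567 = 47358, so (619461/63567) = (47358/63567)
factor out 2^1: 47358 = 2^1·23679; with 63567 mod 8 = 7, (2/63567) = +1; sign now -1; continue with (23679/63567)
flip (23679/63567) -> (63567/23679): both odd, 23679 mod 4 = 3, 63567 mod 4 = 3, so the flip contributes -1; sign now +1
(63567/23679): 63567 mod 23679 = 16209, so (63567/23679) = (16209/23679)
flip (16209/23679) -> (23679/16209): both odd, 16209 mod 4 = 1, 23679 mod 4 = 3, so the flip contributes +1; sign now +1
(23679/16209): 23679 mod 16209 = 7470, so (23679/16209) = (7470/16209)
factor out 2^1: 7470 = 2^1·3735; with 16209 mod 8 = 1, (2/16209) = +1; sign now +1; continue with (3735/16209)
flip (3735/16209) -> (16209/3735): both odd, 3735 mod 4 = 3, 16209 mod 4 = 1, so the flip contributes +1; sign now +1
(16209/3735): 16209 mod 3735 = 1269, so (16209/3735) = (1269/3735)
flip (1269/3735) -> (3735/1269): both odd, 1269 mod 4 = 1, 3735 mod 4 = 3, so the flip contributes +1; sign now +1
(3735/1269): 3735 mod 1269 = 1197, so (3735/1269) = (1197/1269)
flip (1197/1269) -> (1269/1197): both odd, 1197 mod 4 = 1, 1269 mod 4 = 1, so the flip contributes +1; sign now +1
(1269/1197): 1269 mod 1197 = 72, so (1269/1197) = (72/1197)
factor out 2^3: 72 = 2^3·9; with 1197 mod 8 = 5, (2/1197) = -1; sign now -1; continue with (9/1197)
flip (9/1197) -> (1197/9): both odd, 9 mod 4 = 1, 1197 mod 4 = 1, so the flip contributes +1; sign now -1
(1197/9): 1197 mod 9 = 0, so (1197/9) = (0/9)
reached (0/9); gcd(a, n) > 1, so (0/9) = 0 and the symbol is 0

0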